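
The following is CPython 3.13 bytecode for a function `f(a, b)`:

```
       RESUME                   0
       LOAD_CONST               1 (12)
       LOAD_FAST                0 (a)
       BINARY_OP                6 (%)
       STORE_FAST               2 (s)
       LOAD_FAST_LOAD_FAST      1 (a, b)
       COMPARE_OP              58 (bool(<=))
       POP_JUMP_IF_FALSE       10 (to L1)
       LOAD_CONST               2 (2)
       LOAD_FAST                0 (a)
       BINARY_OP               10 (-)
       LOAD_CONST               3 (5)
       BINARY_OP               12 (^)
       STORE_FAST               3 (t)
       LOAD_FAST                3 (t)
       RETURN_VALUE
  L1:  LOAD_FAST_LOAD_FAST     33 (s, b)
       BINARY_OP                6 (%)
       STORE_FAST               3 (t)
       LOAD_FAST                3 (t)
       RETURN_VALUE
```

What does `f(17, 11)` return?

LOAD_CONST → push 12. Stack: [12]
LOAD_FAST a → push 17. Stack: [12, 17]
BINARY_OP % → 12 % 17 = 12. Stack: [12]
STORE_FAST s → s=12. Stack: []
LOAD_FAST_LOAD_FAST a,b → push 17,11. Stack: [17, 11]
COMPARE_OP bool(<=) → 17 vs 11 = False. Stack: [False]
POP_JUMP_IF_FALSE → pop False; jump. Stack: []
LOAD_FAST_LOAD_FAST s,b → push 12,11. Stack: [12, 11]
BINARY_OP % → 12 % 11 = 1. Stack: [1]
STORE_FAST t → t=1. Stack: []
LOAD_FAST t → push 1. Stack: [1]
RETURN_VALUE → return 1.

1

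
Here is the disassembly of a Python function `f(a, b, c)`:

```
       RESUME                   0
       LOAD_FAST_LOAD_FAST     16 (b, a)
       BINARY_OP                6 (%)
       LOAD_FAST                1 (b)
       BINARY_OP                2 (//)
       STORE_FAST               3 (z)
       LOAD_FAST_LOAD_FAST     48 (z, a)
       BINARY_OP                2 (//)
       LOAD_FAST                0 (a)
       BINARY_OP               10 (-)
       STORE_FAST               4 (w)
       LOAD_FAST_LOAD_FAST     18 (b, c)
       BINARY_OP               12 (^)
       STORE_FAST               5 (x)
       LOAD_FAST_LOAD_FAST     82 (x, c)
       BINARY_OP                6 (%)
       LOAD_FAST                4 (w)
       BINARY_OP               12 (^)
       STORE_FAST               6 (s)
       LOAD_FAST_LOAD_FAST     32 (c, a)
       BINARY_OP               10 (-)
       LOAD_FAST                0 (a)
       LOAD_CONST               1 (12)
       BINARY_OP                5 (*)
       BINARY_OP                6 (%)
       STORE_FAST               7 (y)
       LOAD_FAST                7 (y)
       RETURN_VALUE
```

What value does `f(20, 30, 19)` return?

239

LOAD_FAST_LOAD_FAST b,a → push 30,20. Stack: [30, 20]
BINARY_OP % → 30 % 20 = 10. Stack: [10]
LOAD_FAST b → push 30. Stack: [10, 30]
BINARY_OP // → 10 // 30 = 0. Stack: [0]
STORE_FAST z → z=0. Stack: []
LOAD_FAST_LOAD_FAST z,a → push 0,20. Stack: [0, 20]
BINARY_OP // → 0 // 20 = 0. Stack: [0]
LOAD_FAST a → push 20. Stack: [0, 20]
BINARY_OP - → 0 - 20 = -20. Stack: [-20]
STORE_FAST w → w=-20. Stack: []
LOAD_FAST_LOAD_FAST b,c → push 30,19. Stack: [30, 19]
BINARY_OP ^ → 30 ^ 19 = 13. Stack: [13]
STORE_FAST x → x=13. Stack: []
LOAD_FAST_LOAD_FAST x,c → push 13,19. Stack: [13, 19]
BINARY_OP % → 13 % 19 = 13. Stack: [13]
LOAD_FAST w → push -20. Stack: [13, -20]
BINARY_OP ^ → 13 ^ -20 = -31. Stack: [-31]
STORE_FAST s → s=-31. Stack: []
LOAD_FAST_LOAD_FAST c,a → push 19,20. Stack: [19, 20]
BINARY_OP - → 19 - 20 = -1. Stack: [-1]
LOAD_FAST a → push 20. Stack: [-1, 20]
LOAD_CONST → push 12. Stack: [-1, 20, 12]
BINARY_OP * → 20 * 12 = 240. Stack: [-1, 240]
BINARY_OP % → -1 % 240 = 239. Stack: [239]
STORE_FAST y → y=239. Stack: []
LOAD_FAST y → push 239. Stack: [239]
RETURN_VALUE → return 239.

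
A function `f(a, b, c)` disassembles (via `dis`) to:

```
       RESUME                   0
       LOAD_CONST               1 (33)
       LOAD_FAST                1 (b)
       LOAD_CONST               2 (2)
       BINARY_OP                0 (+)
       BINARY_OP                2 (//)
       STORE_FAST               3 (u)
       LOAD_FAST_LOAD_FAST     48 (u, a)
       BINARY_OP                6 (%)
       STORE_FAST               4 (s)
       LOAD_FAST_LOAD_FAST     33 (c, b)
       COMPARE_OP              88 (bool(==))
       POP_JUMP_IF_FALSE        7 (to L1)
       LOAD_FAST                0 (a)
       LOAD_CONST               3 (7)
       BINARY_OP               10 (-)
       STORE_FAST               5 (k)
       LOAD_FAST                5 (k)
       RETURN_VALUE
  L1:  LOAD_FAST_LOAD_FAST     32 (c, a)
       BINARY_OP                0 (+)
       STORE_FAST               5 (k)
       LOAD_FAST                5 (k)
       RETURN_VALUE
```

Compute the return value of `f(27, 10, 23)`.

50

LOAD_CONST → push 33. Stack: [33]
LOAD_FAST b → push 10. Stack: [33, 10]
LOAD_CONST → push 2. Stack: [33, 10, 2]
BINARY_OP + → 10 + 2 = 12. Stack: [33, 12]
BINARY_OP // → 33 // 12 = 2. Stack: [2]
STORE_FAST u → u=2. Stack: []
LOAD_FAST_LOAD_FAST u,a → push 2,27. Stack: [2, 27]
BINARY_OP % → 2 % 27 = 2. Stack: [2]
STORE_FAST s → s=2. Stack: []
LOAD_FAST_LOAD_FAST c,b → push 23,10. Stack: [23, 10]
COMPARE_OP bool(==) → 23 vs 10 = False. Stack: [False]
POP_JUMP_IF_FALSE → pop False; jump. Stack: []
LOAD_FAST_LOAD_FAST c,a → push 23,27. Stack: [23, 27]
BINARY_OP + → 23 + 27 = 50. Stack: [50]
STORE_FAST k → k=50. Stack: []
LOAD_FAST k → push 50. Stack: [50]
RETURN_VALUE → return 50.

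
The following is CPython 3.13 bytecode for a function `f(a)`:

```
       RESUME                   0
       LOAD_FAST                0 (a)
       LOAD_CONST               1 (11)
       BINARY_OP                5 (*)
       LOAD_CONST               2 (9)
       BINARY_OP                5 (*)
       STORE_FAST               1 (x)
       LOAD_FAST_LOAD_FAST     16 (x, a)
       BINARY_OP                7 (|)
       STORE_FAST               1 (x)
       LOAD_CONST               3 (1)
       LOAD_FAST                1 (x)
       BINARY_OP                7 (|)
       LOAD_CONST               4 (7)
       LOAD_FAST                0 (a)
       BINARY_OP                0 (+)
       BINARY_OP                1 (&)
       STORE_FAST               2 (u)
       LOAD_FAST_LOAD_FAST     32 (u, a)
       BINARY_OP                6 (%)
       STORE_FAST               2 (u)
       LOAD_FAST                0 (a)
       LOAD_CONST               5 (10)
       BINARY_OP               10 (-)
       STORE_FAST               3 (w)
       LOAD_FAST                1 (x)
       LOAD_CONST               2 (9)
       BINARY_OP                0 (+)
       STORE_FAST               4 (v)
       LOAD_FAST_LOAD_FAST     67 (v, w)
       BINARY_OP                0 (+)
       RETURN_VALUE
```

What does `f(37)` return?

3731

LOAD_FAST a → push 37. Stack: [37]
LOAD_CONST → push 11. Stack: [37, 11]
BINARY_OP * → 37 * 11 = 407. Stack: [407]
LOAD_CONST → push 9. Stack: [407, 9]
BINARY_OP * → 407 * 9 = 3663. Stack: [3663]
STORE_FAST x → x=3663. Stack: []
LOAD_FAST_LOAD_FAST x,a → push 3663,37. Stack: [3663, 37]
BINARY_OP | → 3663 | 37 = 3695. Stack: [3695]
STORE_FAST x → x=3695. Stack: []
LOAD_CONST → push 1. Stack: [1]
LOAD_FAST x → push 3695. Stack: [1, 3695]
BINARY_OP | → 1 | 3695 = 3695. Stack: [3695]
LOAD_CONST → push 7. Stack: [3695, 7]
LOAD_FAST a → push 37. Stack: [3695, 7, 37]
BINARY_OP + → 7 + 37 = 44. Stack: [3695, 44]
BINARY_OP & → 3695 & 44 = 44. Stack: [44]
STORE_FAST u → u=44. Stack: []
LOAD_FAST_LOAD_FAST u,a → push 44,37. Stack: [44, 37]
BINARY_OP % → 44 % 37 = 7. Stack: [7]
STORE_FAST u → u=7. Stack: []
LOAD_FAST a → push 37. Stack: [37]
LOAD_CONST → push 10. Stack: [37, 10]
BINARY_OP - → 37 - 10 = 27. Stack: [27]
STORE_FAST w → w=27. Stack: []
LOAD_FAST x → push 3695. Stack: [3695]
LOAD_CONST → push 9. Stack: [3695, 9]
BINARY_OP + → 3695 + 9 = 3704. Stack: [3704]
STORE_FAST v → v=3704. Stack: []
LOAD_FAST_LOAD_FAST v,w → push 3704,27. Stack: [3704, 27]
BINARY_OP + → 3704 + 27 = 3731. Stack: [3731]
RETURN_VALUE → return 3731.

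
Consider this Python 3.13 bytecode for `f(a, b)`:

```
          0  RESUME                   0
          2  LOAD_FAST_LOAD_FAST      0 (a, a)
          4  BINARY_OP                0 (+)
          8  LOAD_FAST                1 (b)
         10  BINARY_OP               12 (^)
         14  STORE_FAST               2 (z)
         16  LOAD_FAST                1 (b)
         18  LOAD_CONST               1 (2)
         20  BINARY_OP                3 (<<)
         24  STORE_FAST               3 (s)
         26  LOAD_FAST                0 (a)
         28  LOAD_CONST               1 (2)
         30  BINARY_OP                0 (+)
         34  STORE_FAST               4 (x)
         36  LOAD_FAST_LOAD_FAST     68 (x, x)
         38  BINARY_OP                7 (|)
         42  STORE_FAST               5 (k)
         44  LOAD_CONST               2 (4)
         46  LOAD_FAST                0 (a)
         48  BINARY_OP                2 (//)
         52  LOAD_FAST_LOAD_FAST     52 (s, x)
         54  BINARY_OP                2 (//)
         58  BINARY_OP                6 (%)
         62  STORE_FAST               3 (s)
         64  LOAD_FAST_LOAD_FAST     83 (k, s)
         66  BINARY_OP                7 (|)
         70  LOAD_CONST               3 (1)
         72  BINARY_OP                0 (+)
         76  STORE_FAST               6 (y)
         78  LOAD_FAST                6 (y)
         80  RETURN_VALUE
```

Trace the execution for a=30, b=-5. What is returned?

LOAD_FAST_LOAD_FAST a,a → push 30,30. Stack: [30, 30]
BINARY_OP + → 30 + 30 = 60. Stack: [60]
LOAD_FAST b → push -5. Stack: [60, -5]
BINARY_OP ^ → 60 ^ -5 = -57. Stack: [-57]
STORE_FAST z → z=-57. Stack: []
LOAD_FAST b → push -5. Stack: [-5]
LOAD_CONST → push 2. Stack: [-5, 2]
BINARY_OP << → -5 << 2 = -20. Stack: [-20]
STORE_FAST s → s=-20. Stack: []
LOAD_FAST a → push 30. Stack: [30]
LOAD_CONST → push 2. Stack: [30, 2]
BINARY_OP + → 30 + 2 = 32. Stack: [32]
STORE_FAST x → x=32. Stack: []
LOAD_FAST_LOAD_FAST x,x → push 32,32. Stack: [32, 32]
BINARY_OP | → 32 | 32 = 32. Stack: [32]
STORE_FAST k → k=32. Stack: []
LOAD_CONST → push 4. Stack: [4]
LOAD_FAST a → push 30. Stack: [4, 30]
BINARY_OP // → 4 // 30 = 0. Stack: [0]
LOAD_FAST_LOAD_FAST s,x → push -20,32. Stack: [0, -20, 32]
BINARY_OP // → -20 // 32 = -1. Stack: [0, -1]
BINARY_OP % → 0 % -1 = 0. Stack: [0]
STORE_FAST s → s=0. Stack: []
LOAD_FAST_LOAD_FAST k,s → push 32,0. Stack: [32, 0]
BINARY_OP | → 32 | 0 = 32. Stack: [32]
LOAD_CONST → push 1. Stack: [32, 1]
BINARY_OP + → 32 + 1 = 33. Stack: [33]
STORE_FAST y → y=33. Stack: []
LOAD_FAST y → push 33. Stack: [33]
RETURN_VALUE → return 33.

33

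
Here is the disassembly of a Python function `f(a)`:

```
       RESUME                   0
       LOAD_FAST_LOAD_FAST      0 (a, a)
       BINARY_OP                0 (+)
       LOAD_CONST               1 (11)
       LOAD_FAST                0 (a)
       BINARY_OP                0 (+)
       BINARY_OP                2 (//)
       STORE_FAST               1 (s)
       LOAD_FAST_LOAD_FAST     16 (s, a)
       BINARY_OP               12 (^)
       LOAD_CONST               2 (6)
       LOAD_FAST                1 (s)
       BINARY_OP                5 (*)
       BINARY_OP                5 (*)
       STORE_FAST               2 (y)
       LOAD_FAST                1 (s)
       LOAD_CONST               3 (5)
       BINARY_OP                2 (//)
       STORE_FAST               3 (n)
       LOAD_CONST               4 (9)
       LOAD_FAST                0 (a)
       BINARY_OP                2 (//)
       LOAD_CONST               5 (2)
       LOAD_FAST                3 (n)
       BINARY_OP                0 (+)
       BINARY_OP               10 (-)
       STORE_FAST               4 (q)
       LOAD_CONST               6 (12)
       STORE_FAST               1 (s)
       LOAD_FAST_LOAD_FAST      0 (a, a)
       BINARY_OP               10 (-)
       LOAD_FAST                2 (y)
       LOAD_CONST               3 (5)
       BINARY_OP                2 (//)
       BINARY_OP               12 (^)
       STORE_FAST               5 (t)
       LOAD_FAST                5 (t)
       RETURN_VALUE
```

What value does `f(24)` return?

LOAD_FAST_LOAD_FAST a,a → push 24,24. Stack: [24, 24]
BINARY_OP + → 24 + 24 = 48. Stack: [48]
LOAD_CONST → push 11. Stack: [48, 11]
LOAD_FAST a → push 24. Stack: [48, 11, 24]
BINARY_OP + → 11 + 24 = 35. Stack: [48, 35]
BINARY_OP // → 48 // 35 = 1. Stack: [1]
STORE_FAST s → s=1. Stack: []
LOAD_FAST_LOAD_FAST s,a → push 1,24. Stack: [1, 24]
BINARY_OP ^ → 1 ^ 24 = 25. Stack: [25]
LOAD_CONST → push 6. Stack: [25, 6]
LOAD_FAST s → push 1. Stack: [25, 6, 1]
BINARY_OP * → 6 * 1 = 6. Stack: [25, 6]
BINARY_OP * → 25 * 6 = 150. Stack: [150]
STORE_FAST y → y=150. Stack: []
LOAD_FAST s → push 1. Stack: [1]
LOAD_CONST → push 5. Stack: [1, 5]
BINARY_OP // → 1 // 5 = 0. Stack: [0]
STORE_FAST n → n=0. Stack: []
LOAD_CONST → push 9. Stack: [9]
LOAD_FAST a → push 24. Stack: [9, 24]
BINARY_OP // → 9 // 24 = 0. Stack: [0]
LOAD_CONST → push 2. Stack: [0, 2]
LOAD_FAST n → push 0. Stack: [0, 2, 0]
BINARY_OP + → 2 + 0 = 2. Stack: [0, 2]
BINARY_OP - → 0 - 2 = -2. Stack: [-2]
STORE_FAST q → q=-2. Stack: []
LOAD_CONST → push 12. Stack: [12]
STORE_FAST s → s=12. Stack: []
LOAD_FAST_LOAD_FAST a,a → push 24,24. Stack: [24, 24]
BINARY_OP - → 24 - 24 = 0. Stack: [0]
LOAD_FAST y → push 150. Stack: [0, 150]
LOAD_CONST → push 5. Stack: [0, 150, 5]
BINARY_OP // → 150 // 5 = 30. Stack: [0, 30]
BINARY_OP ^ → 0 ^ 30 = 30. Stack: [30]
STORE_FAST t → t=30. Stack: []
LOAD_FAST t → push 30. Stack: [30]
RETURN_VALUE → return 30.

30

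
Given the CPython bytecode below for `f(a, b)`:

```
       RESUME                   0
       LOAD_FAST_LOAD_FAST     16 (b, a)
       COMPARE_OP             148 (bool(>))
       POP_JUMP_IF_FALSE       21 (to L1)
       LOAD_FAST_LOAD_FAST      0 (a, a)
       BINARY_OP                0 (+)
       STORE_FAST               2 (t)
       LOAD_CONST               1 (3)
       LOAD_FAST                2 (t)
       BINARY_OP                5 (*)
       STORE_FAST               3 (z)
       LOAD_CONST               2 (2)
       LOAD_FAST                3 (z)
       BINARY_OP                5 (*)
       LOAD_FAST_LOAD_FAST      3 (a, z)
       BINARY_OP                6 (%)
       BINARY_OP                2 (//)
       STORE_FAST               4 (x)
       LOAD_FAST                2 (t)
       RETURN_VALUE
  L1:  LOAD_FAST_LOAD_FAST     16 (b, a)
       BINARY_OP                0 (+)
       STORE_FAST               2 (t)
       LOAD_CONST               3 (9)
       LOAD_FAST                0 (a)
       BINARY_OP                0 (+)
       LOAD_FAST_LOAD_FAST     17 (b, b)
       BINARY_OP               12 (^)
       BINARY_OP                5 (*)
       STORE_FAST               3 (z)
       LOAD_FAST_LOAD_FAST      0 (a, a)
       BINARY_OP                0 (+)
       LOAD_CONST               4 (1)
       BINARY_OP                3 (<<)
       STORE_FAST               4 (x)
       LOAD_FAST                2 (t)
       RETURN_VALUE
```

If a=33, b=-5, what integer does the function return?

28

LOAD_FAST_LOAD_FAST b,a → push -5,33. Stack: [-5, 33]
COMPARE_OP bool(>) → -5 vs 33 = False. Stack: [False]
POP_JUMP_IF_FALSE → pop False; jump. Stack: []
LOAD_FAST_LOAD_FAST b,a → push -5,33. Stack: [-5, 33]
BINARY_OP + → -5 + 33 = 28. Stack: [28]
STORE_FAST t → t=28. Stack: []
LOAD_CONST → push 9. Stack: [9]
LOAD_FAST a → push 33. Stack: [9, 33]
BINARY_OP + → 9 + 33 = 42. Stack: [42]
LOAD_FAST_LOAD_FAST b,b → push -5,-5. Stack: [42, -5, -5]
BINARY_OP ^ → -5 ^ -5 = 0. Stack: [42, 0]
BINARY_OP * → 42 * 0 = 0. Stack: [0]
STORE_FAST z → z=0. Stack: []
LOAD_FAST_LOAD_FAST a,a → push 33,33. Stack: [33, 33]
BINARY_OP + → 33 + 33 = 66. Stack: [66]
LOAD_CONST → push 1. Stack: [66, 1]
BINARY_OP << → 66 << 1 = 132. Stack: [132]
STORE_FAST x → x=132. Stack: []
LOAD_FAST t → push 28. Stack: [28]
RETURN_VALUE → return 28.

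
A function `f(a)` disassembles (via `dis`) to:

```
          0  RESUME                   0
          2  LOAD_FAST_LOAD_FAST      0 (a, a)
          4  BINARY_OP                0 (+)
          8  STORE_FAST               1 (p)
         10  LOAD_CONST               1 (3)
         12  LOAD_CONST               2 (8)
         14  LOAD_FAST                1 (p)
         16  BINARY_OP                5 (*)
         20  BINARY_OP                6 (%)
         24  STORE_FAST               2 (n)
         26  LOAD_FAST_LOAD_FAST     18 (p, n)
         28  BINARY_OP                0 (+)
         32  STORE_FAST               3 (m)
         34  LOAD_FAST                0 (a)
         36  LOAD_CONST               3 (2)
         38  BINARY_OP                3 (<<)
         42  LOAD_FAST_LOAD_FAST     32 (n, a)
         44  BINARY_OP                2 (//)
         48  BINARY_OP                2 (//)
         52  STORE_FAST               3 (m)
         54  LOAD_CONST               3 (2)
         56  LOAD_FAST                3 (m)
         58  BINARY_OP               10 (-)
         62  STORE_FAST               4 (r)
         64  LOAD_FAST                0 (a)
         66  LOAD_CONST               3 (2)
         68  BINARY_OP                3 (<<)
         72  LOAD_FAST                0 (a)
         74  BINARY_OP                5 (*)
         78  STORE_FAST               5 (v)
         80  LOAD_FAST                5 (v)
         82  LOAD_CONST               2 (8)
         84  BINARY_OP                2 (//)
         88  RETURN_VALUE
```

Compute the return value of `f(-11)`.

60

LOAD_FAST_LOAD_FAST a,a → push -11,-11. Stack: [-11, -11]
BINARY_OP + → -11 + -11 = -22. Stack: [-22]
STORE_FAST p → p=-22. Stack: []
LOAD_CONST → push 3. Stack: [3]
LOAD_CONST → push 8. Stack: [3, 8]
LOAD_FAST p → push -22. Stack: [3, 8, -22]
BINARY_OP * → 8 * -22 = -176. Stack: [3, -176]
BINARY_OP % → 3 % -176 = -173. Stack: [-173]
STORE_FAST n → n=-173. Stack: []
LOAD_FAST_LOAD_FAST p,n → push -22,-173. Stack: [-22, -173]
BINARY_OP + → -22 + -173 = -195. Stack: [-195]
STORE_FAST m → m=-195. Stack: []
LOAD_FAST a → push -11. Stack: [-11]
LOAD_CONST → push 2. Stack: [-11, 2]
BINARY_OP << → -11 << 2 = -44. Stack: [-44]
LOAD_FAST_LOAD_FAST n,a → push -173,-11. Stack: [-44, -173, -11]
BINARY_OP // → -173 // -11 = 15. Stack: [-44, 15]
BINARY_OP // → -44 // 15 = -3. Stack: [-3]
STORE_FAST m → m=-3. Stack: []
LOAD_CONST → push 2. Stack: [2]
LOAD_FAST m → push -3. Stack: [2, -3]
BINARY_OP - → 2 - -3 = 5. Stack: [5]
STORE_FAST r → r=5. Stack: []
LOAD_FAST a → push -11. Stack: [-11]
LOAD_CONST → push 2. Stack: [-11, 2]
BINARY_OP << → -11 << 2 = -44. Stack: [-44]
LOAD_FAST a → push -11. Stack: [-44, -11]
BINARY_OP * → -44 * -11 = 484. Stack: [484]
STORE_FAST v → v=484. Stack: []
LOAD_FAST v → push 484. Stack: [484]
LOAD_CONST → push 8. Stack: [484, 8]
BINARY_OP // → 484 // 8 = 60. Stack: [60]
RETURN_VALUE → return 60.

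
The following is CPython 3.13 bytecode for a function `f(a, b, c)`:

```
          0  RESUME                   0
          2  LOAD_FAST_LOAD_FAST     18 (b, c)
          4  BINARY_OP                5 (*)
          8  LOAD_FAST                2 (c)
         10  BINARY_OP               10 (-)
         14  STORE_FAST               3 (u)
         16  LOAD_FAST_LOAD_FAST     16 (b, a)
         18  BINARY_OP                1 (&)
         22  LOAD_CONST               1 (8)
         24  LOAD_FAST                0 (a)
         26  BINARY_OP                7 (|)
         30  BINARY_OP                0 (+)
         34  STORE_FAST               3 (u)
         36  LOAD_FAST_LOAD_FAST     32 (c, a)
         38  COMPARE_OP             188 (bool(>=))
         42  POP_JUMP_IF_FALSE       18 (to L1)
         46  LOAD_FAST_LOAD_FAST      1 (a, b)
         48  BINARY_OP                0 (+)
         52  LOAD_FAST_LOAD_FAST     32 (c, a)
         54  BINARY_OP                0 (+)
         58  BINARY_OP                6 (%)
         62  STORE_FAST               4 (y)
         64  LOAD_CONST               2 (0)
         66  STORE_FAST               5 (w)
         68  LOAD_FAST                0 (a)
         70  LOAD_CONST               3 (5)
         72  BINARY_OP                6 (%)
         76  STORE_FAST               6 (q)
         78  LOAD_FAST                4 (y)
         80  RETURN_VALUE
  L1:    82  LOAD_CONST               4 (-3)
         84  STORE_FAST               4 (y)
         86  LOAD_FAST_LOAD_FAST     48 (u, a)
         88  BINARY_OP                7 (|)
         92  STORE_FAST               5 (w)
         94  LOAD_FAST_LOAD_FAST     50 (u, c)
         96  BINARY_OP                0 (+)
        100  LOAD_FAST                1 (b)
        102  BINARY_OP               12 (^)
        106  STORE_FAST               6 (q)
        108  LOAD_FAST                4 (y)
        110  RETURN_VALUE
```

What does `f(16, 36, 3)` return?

-3

LOAD_FAST_LOAD_FAST b,c → push 36,3. Stack: [36, 3]
BINARY_OP * → 36 * 3 = 108. Stack: [108]
LOAD_FAST c → push 3. Stack: [108, 3]
BINARY_OP - → 108 - 3 = 105. Stack: [105]
STORE_FAST u → u=105. Stack: []
LOAD_FAST_LOAD_FAST b,a → push 36,16. Stack: [36, 16]
BINARY_OP & → 36 & 16 = 0. Stack: [0]
LOAD_CONST → push 8. Stack: [0, 8]
LOAD_FAST a → push 16. Stack: [0, 8, 16]
BINARY_OP | → 8 | 16 = 24. Stack: [0, 24]
BINARY_OP + → 0 + 24 = 24. Stack: [24]
STORE_FAST u → u=24. Stack: []
LOAD_FAST_LOAD_FAST c,a → push 3,16. Stack: [3, 16]
COMPARE_OP bool(>=) → 3 vs 16 = False. Stack: [False]
POP_JUMP_IF_FALSE → pop False; jump. Stack: []
LOAD_CONST → push -3. Stack: [-3]
STORE_FAST y → y=-3. Stack: []
LOAD_FAST_LOAD_FAST u,a → push 24,16. Stack: [24, 16]
BINARY_OP | → 24 | 16 = 24. Stack: [24]
STORE_FAST w → w=24. Stack: []
LOAD_FAST_LOAD_FAST u,c → push 24,3. Stack: [24, 3]
BINARY_OP + → 24 + 3 = 27. Stack: [27]
LOAD_FAST b → push 36. Stack: [27, 36]
BINARY_OP ^ → 27 ^ 36 = 63. Stack: [63]
STORE_FAST q → q=63. Stack: []
LOAD_FAST y → push -3. Stack: [-3]
RETURN_VALUE → return -3.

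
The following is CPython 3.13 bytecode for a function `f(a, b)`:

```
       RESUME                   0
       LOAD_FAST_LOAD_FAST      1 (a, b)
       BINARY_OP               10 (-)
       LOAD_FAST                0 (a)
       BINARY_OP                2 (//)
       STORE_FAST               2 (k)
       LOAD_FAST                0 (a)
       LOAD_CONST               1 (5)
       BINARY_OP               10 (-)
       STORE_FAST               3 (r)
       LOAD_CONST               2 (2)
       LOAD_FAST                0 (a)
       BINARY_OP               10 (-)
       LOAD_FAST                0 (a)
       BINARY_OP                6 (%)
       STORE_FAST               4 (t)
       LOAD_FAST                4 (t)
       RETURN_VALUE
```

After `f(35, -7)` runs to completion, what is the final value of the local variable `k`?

1

LOAD_FAST_LOAD_FAST a,b → push 35,-7. Stack: [35, -7]
BINARY_OP - → 35 - -7 = 42. Stack: [42]
LOAD_FAST a → push 35. Stack: [42, 35]
BINARY_OP // → 42 // 35 = 1. Stack: [1]
STORE_FAST k → k=1. Stack: []
LOAD_FAST a → push 35. Stack: [35]
LOAD_CONST → push 5. Stack: [35, 5]
BINARY_OP - → 35 - 5 = 30. Stack: [30]
STORE_FAST r → r=30. Stack: []
LOAD_CONST → push 2. Stack: [2]
LOAD_FAST a → push 35. Stack: [2, 35]
BINARY_OP - → 2 - 35 = -33. Stack: [-33]
LOAD_FAST a → push 35. Stack: [-33, 35]
BINARY_OP % → -33 % 35 = 2. Stack: [2]
STORE_FAST t → t=2. Stack: []
LOAD_FAST t → push 2. Stack: [2]
RETURN_VALUE → return 2.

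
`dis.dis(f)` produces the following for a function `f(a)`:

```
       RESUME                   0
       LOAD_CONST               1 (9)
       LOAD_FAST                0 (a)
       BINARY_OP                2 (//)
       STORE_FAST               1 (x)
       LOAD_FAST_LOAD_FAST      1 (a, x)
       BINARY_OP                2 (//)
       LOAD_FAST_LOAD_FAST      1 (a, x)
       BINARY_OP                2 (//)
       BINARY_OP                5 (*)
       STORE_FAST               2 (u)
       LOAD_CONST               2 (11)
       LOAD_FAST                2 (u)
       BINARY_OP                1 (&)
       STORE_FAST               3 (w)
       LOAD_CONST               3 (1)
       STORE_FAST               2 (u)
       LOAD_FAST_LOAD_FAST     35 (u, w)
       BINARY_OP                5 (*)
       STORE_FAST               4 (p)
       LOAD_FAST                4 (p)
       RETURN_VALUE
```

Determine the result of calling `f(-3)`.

1

LOAD_CONST → push 9. Stack: [9]
LOAD_FAST a → push -3. Stack: [9, -3]
BINARY_OP // → 9 // -3 = -3. Stack: [-3]
STORE_FAST x → x=-3. Stack: []
LOAD_FAST_LOAD_FAST a,x → push -3,-3. Stack: [-3, -3]
BINARY_OP // → -3 // -3 = 1. Stack: [1]
LOAD_FAST_LOAD_FAST a,x → push -3,-3. Stack: [1, -3, -3]
BINARY_OP // → -3 // -3 = 1. Stack: [1, 1]
BINARY_OP * → 1 * 1 = 1. Stack: [1]
STORE_FAST u → u=1. Stack: []
LOAD_CONST → push 11. Stack: [11]
LOAD_FAST u → push 1. Stack: [11, 1]
BINARY_OP & → 11 & 1 = 1. Stack: [1]
STORE_FAST w → w=1. Stack: []
LOAD_CONST → push 1. Stack: [1]
STORE_FAST u → u=1. Stack: []
LOAD_FAST_LOAD_FAST u,w → push 1,1. Stack: [1, 1]
BINARY_OP * → 1 * 1 = 1. Stack: [1]
STORE_FAST p → p=1. Stack: []
LOAD_FAST p → push 1. Stack: [1]
RETURN_VALUE → return 1.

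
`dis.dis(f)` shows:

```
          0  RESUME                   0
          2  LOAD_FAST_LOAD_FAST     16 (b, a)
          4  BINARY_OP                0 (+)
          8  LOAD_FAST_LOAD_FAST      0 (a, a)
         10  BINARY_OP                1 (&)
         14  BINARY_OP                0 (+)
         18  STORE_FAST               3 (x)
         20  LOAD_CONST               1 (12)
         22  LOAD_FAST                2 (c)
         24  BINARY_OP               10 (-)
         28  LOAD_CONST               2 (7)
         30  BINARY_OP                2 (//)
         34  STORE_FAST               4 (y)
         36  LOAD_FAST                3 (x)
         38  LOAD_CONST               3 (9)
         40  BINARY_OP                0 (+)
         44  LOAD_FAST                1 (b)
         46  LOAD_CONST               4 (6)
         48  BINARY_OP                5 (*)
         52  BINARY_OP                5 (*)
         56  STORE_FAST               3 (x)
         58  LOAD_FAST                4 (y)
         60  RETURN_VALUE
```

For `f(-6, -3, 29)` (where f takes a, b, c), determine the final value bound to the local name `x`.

LOAD_FAST_LOAD_FAST b,a → push -3,-6. Stack: [-3, -6]
BINARY_OP + → -3 + -6 = -9. Stack: [-9]
LOAD_FAST_LOAD_FAST a,a → push -6,-6. Stack: [-9, -6, -6]
BINARY_OP & → -6 & -6 = -6. Stack: [-9, -6]
BINARY_OP + → -9 + -6 = -15. Stack: [-15]
STORE_FAST x → x=-15. Stack: []
LOAD_CONST → push 12. Stack: [12]
LOAD_FAST c → push 29. Stack: [12, 29]
BINARY_OP - → 12 - 29 = -17. Stack: [-17]
LOAD_CONST → push 7. Stack: [-17, 7]
BINARY_OP // → -17 // 7 = -3. Stack: [-3]
STORE_FAST y → y=-3. Stack: []
LOAD_FAST x → push -15. Stack: [-15]
LOAD_CONST → push 9. Stack: [-15, 9]
BINARY_OP + → -15 + 9 = -6. Stack: [-6]
LOAD_FAST b → push -3. Stack: [-6, -3]
LOAD_CONST → push 6. Stack: [-6, -3, 6]
BINARY_OP * → -3 * 6 = -18. Stack: [-6, -18]
BINARY_OP * → -6 * -18 = 108. Stack: [108]
STORE_FAST x → x=108. Stack: []
LOAD_FAST y → push -3. Stack: [-3]
RETURN_VALUE → return -3.

108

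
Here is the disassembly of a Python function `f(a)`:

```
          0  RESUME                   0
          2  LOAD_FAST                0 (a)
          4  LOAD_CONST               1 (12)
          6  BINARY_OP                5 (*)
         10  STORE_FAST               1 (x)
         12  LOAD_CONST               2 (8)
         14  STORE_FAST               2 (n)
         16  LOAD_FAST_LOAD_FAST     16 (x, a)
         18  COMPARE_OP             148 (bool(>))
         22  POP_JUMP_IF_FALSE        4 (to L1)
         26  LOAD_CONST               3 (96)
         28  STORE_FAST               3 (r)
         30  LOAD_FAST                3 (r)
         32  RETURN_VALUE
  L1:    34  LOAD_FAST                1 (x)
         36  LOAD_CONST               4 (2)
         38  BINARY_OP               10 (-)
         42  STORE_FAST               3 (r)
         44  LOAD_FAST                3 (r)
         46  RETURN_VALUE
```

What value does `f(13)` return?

96

LOAD_FAST a → push 13. Stack: [13]
LOAD_CONST → push 12. Stack: [13, 12]
BINARY_OP * → 13 * 12 = 156. Stack: [156]
STORE_FAST x → x=156. Stack: []
LOAD_CONST → push 8. Stack: [8]
STORE_FAST n → n=8. Stack: []
LOAD_FAST_LOAD_FAST x,a → push 156,13. Stack: [156, 13]
COMPARE_OP bool(>) → 156 vs 13 = True. Stack: [True]
POP_JUMP_IF_FALSE → pop True; no jump. Stack: []
LOAD_CONST → push 96. Stack: [96]
STORE_FAST r → r=96. Stack: []
LOAD_FAST r → push 96. Stack: [96]
RETURN_VALUE → return 96.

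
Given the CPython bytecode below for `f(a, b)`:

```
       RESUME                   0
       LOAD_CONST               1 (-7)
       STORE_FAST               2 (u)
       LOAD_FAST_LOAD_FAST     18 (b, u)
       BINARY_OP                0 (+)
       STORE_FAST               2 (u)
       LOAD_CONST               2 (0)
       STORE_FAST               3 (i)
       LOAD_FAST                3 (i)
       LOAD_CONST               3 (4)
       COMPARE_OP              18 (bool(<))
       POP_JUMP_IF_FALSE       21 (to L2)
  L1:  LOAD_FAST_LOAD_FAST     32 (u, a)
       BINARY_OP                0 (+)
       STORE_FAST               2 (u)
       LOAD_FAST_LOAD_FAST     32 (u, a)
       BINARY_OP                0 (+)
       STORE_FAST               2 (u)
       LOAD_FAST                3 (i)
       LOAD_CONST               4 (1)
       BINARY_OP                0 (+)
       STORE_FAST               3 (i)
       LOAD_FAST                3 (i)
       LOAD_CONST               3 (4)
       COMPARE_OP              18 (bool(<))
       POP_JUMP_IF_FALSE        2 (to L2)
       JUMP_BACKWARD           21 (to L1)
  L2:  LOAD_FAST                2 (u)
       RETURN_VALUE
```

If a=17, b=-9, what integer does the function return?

LOAD_CONST → push -7
STORE_FAST u → u=-7
LOAD_FAST_LOAD_FAST b,u → push -9,-7
BINARY_OP + → -9 + -7 = -16
STORE_FAST u → u=-16
LOAD_CONST → push 0
STORE_FAST i → i=0
LOAD_FAST i → push 0
LOAD_CONST → push 4
COMPARE_OP bool(<) → 0 vs 4 = True
POP_JUMP_IF_FALSE → pop True; no jump
LOAD_FAST_LOAD_FAST u,a → push -16,17
BINARY_OP + → -16 + 17 = 1
STORE_FAST u → u=1
LOAD_FAST_LOAD_FAST u,a → push 1,17
BINARY_OP + → 1 + 17 = 18
STORE_FAST u → u=18
LOAD_FAST i → push 0
LOAD_CONST → push 1
BINARY_OP + → 0 + 1 = 1
STORE_FAST i → i=1
LOAD_FAST i → push 1
LOAD_CONST → push 4
COMPARE_OP bool(<) → 1 vs 4 = True
POP_JUMP_IF_FALSE → pop True; no jump
LOAD_FAST_LOAD_FAST u,a → push 18,17
BINARY_OP + → 18 + 17 = 35
STORE_FAST u → u=35
LOAD_FAST_LOAD_FAST u,a → push 35,17
BINARY_OP + → 35 + 17 = 52
STORE_FAST u → u=52
LOAD_FAST i → push 1
LOAD_CONST → push 1
BINARY_OP + → 1 + 1 = 2
STORE_FAST i → i=2
LOAD_FAST i → push 2
LOAD_CONST → push 4
COMPARE_OP bool(<) → 2 vs 4 = True
POP_JUMP_IF_FALSE → pop True; no jump
LOAD_FAST_LOAD_FAST u,a → push 52,17
BINARY_OP + → 52 + 17 = 69
STORE_FAST u → u=69
LOAD_FAST_LOAD_FAST u,a → push 69,17
BINARY_OP + → 69 + 17 = 86
STORE_FAST u → u=86
LOAD_FAST i → push 2
LOAD_CONST → push 1
BINARY_OP + → 2 + 1 = 3
STORE_FAST i → i=3
LOAD_FAST i → push 3
LOAD_CONST → push 4
COMPARE_OP bool(<) → 3 vs 4 = True
POP_JUMP_IF_FALSE → pop True; no jump
LOAD_FAST_LOAD_FAST u,a → push 86,17
BINARY_OP + → 86 + 17 = 103
STORE_FAST u → u=103
LOAD_FAST_LOAD_FAST u,a → push 103,17
BINARY_OP + → 103 + 17 = 120
STORE_FAST u → u=120
LOAD_FAST i → push 3
LOAD_CONST → push 1
BINARY_OP + → 3 + 1 = 4
STORE_FAST i → i=4
LOAD_FAST i → push 4
LOAD_CONST → push 4
COMPARE_OP bool(<) → 4 vs 4 = False
POP_JUMP_IF_FALSE → pop False; jump
LOAD_FAST u → push 120
RETURN_VALUE → return 120.

120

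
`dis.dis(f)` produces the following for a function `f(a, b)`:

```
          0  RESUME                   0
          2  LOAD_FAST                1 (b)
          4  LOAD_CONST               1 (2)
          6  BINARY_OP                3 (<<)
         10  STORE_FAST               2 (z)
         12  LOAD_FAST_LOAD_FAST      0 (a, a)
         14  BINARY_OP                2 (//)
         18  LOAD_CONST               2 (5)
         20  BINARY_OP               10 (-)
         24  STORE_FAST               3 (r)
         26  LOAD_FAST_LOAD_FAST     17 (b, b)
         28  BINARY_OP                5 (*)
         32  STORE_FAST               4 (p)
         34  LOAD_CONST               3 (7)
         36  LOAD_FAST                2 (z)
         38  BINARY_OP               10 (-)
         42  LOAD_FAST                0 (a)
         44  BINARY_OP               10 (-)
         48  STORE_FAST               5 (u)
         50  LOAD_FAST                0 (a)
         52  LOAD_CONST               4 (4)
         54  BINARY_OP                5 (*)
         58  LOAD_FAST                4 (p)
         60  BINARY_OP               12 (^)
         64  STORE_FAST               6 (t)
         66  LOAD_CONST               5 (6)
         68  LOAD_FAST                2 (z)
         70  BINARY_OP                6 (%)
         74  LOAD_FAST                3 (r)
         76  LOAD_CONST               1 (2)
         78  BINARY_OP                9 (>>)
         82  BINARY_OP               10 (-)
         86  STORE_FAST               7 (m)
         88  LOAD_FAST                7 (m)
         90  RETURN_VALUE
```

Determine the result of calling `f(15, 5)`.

7

LOAD_FAST b → push 5. Stack: [5]
LOAD_CONST → push 2. Stack: [5, 2]
BINARY_OP << → 5 << 2 = 20. Stack: [20]
STORE_FAST z → z=20. Stack: []
LOAD_FAST_LOAD_FAST a,a → push 15,15. Stack: [15, 15]
BINARY_OP // → 15 // 15 = 1. Stack: [1]
LOAD_CONST → push 5. Stack: [1, 5]
BINARY_OP - → 1 - 5 = -4. Stack: [-4]
STORE_FAST r → r=-4. Stack: []
LOAD_FAST_LOAD_FAST b,b → push 5,5. Stack: [5, 5]
BINARY_OP * → 5 * 5 = 25. Stack: [25]
STORE_FAST p → p=25. Stack: []
LOAD_CONST → push 7. Stack: [7]
LOAD_FAST z → push 20. Stack: [7, 20]
BINARY_OP - → 7 - 20 = -13. Stack: [-13]
LOAD_FAST a → push 15. Stack: [-13, 15]
BINARY_OP - → -13 - 15 = -28. Stack: [-28]
STORE_FAST u → u=-28. Stack: []
LOAD_FAST a → push 15. Stack: [15]
LOAD_CONST → push 4. Stack: [15, 4]
BINARY_OP * → 15 * 4 = 60. Stack: [60]
LOAD_FAST p → push 25. Stack: [60, 25]
BINARY_OP ^ → 60 ^ 25 = 37. Stack: [37]
STORE_FAST t → t=37. Stack: []
LOAD_CONST → push 6. Stack: [6]
LOAD_FAST z → push 20. Stack: [6, 20]
BINARY_OP % → 6 % 20 = 6. Stack: [6]
LOAD_FAST r → push -4. Stack: [6, -4]
LOAD_CONST → push 2. Stack: [6, -4, 2]
BINARY_OP >> → -4 >> 2 = -1. Stack: [6, -1]
BINARY_OP - → 6 - -1 = 7. Stack: [7]
STORE_FAST m → m=7. Stack: []
LOAD_FAST m → push 7. Stack: [7]
RETURN_VALUE → return 7.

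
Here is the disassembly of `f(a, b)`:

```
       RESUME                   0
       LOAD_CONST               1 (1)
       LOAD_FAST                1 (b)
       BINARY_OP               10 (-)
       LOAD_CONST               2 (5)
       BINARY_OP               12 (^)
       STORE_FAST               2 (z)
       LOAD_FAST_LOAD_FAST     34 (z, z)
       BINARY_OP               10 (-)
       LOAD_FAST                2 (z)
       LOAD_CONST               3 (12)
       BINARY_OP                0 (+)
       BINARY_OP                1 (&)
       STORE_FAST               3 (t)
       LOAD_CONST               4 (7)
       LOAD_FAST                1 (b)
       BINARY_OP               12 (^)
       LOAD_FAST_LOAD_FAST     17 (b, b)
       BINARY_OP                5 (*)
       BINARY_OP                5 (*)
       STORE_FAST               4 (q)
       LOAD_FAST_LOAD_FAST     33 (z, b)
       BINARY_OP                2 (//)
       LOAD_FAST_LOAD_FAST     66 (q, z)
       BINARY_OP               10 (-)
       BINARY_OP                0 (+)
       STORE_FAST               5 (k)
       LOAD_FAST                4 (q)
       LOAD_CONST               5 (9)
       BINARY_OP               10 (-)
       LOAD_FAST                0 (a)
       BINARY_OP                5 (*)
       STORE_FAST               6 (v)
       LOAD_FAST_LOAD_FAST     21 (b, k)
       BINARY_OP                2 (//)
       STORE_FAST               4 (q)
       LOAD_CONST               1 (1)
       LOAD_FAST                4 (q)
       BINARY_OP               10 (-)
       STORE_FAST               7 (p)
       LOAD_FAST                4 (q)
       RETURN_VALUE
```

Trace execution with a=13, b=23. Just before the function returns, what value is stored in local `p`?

1

LOAD_CONST → push 1. Stack: [1]
LOAD_FAST b → push 23. Stack: [1, 23]
BINARY_OP - → 1 - 23 = -22. Stack: [-22]
LOAD_CONST → push 5. Stack: [-22, 5]
BINARY_OP ^ → -22 ^ 5 = -17. Stack: [-17]
STORE_FAST z → z=-17. Stack: []
LOAD_FAST_LOAD_FAST z,z → push -17,-17. Stack: [-17, -17]
BINARY_OP - → -17 - -17 = 0. Stack: [0]
LOAD_FAST z → push -17. Stack: [0, -17]
LOAD_CONST → push 12. Stack: [0, -17, 12]
BINARY_OP + → -17 + 12 = -5. Stack: [0, -5]
BINARY_OP & → 0 & -5 = 0. Stack: [0]
STORE_FAST t → t=0. Stack: []
LOAD_CONST → push 7. Stack: [7]
LOAD_FAST b → push 23. Stack: [7, 23]
BINARY_OP ^ → 7 ^ 23 = 16. Stack: [16]
LOAD_FAST_LOAD_FAST b,b → push 23,23. Stack: [16, 23, 23]
BINARY_OP * → 23 * 23 = 529. Stack: [16, 529]
BINARY_OP * → 16 * 529 = 8464. Stack: [8464]
STORE_FAST q → q=8464. Stack: []
LOAD_FAST_LOAD_FAST z,b → push -17,23. Stack: [-17, 23]
BINARY_OP // → -17 // 23 = -1. Stack: [-1]
LOAD_FAST_LOAD_FAST q,z → push 8464,-17. Stack: [-1, 8464, -17]
BINARY_OP - → 8464 - -17 = 8481. Stack: [-1, 8481]
BINARY_OP + → -1 + 8481 = 8480. Stack: [8480]
STORE_FAST k → k=8480. Stack: []
LOAD_FAST q → push 8464. Stack: [8464]
LOAD_CONST → push 9. Stack: [8464, 9]
BINARY_OP - → 8464 - 9 = 8455. Stack: [8455]
LOAD_FAST a → push 13. Stack: [8455, 13]
BINARY_OP * → 8455 * 13 = 109915. Stack: [109915]
STORE_FAST v → v=109915. Stack: []
LOAD_FAST_LOAD_FAST b,k → push 23,8480. Stack: [23, 8480]
BINARY_OP // → 23 // 8480 = 0. Stack: [0]
STORE_FAST q → q=0. Stack: []
LOAD_CONST → push 1. Stack: [1]
LOAD_FAST q → push 0. Stack: [1, 0]
BINARY_OP - → 1 - 0 = 1. Stack: [1]
STORE_FAST p → p=1. Stack: []
LOAD_FAST q → push 0. Stack: [0]
RETURN_VALUE → return 0.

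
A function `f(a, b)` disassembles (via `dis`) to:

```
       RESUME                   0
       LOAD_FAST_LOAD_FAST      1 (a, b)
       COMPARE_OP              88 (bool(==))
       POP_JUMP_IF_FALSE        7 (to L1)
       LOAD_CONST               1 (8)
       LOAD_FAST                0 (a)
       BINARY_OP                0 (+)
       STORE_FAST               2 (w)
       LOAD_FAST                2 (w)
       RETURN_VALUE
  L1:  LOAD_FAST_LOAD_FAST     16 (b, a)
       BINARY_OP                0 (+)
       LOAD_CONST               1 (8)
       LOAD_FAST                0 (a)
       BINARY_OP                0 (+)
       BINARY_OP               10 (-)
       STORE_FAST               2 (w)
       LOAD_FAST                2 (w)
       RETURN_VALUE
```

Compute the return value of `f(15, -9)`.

-17

LOAD_FAST_LOAD_FAST a,b → push 15,-9. Stack: [15, -9]
COMPARE_OP bool(==) → 15 vs -9 = False. Stack: [False]
POP_JUMP_IF_FALSE → pop False; jump. Stack: []
LOAD_FAST_LOAD_FAST b,a → push -9,15. Stack: [-9, 15]
BINARY_OP + → -9 + 15 = 6. Stack: [6]
LOAD_CONST → push 8. Stack: [6, 8]
LOAD_FAST a → push 15. Stack: [6, 8, 15]
BINARY_OP + → 8 + 15 = 23. Stack: [6, 23]
BINARY_OP - → 6 - 23 = -17. Stack: [-17]
STORE_FAST w → w=-17. Stack: []
LOAD_FAST w → push -17. Stack: [-17]
RETURN_VALUE → return -17.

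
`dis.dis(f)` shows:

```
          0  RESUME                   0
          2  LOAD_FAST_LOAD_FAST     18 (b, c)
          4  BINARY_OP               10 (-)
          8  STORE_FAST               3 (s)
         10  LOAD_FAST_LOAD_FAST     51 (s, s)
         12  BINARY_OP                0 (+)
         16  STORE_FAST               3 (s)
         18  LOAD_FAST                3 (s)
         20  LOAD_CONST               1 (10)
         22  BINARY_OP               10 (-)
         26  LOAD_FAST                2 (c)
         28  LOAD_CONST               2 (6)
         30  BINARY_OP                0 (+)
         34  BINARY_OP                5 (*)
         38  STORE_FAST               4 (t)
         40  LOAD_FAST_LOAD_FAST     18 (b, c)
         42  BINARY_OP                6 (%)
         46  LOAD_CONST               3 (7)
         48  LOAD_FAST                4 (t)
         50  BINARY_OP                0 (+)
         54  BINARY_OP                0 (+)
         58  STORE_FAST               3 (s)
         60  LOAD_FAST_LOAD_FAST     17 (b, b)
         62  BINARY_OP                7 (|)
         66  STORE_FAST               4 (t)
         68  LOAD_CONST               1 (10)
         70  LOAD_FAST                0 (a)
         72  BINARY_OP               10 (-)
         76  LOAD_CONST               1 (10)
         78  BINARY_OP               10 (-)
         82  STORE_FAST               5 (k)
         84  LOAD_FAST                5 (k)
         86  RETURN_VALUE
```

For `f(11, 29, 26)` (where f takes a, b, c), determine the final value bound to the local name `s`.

-118

LOAD_FAST_LOAD_FAST b,c → push 29,26. Stack: [29, 26]
BINARY_OP - → 29 - 26 = 3. Stack: [3]
STORE_FAST s → s=3. Stack: []
LOAD_FAST_LOAD_FAST s,s → push 3,3. Stack: [3, 3]
BINARY_OP + → 3 + 3 = 6. Stack: [6]
STORE_FAST s → s=6. Stack: []
LOAD_FAST s → push 6. Stack: [6]
LOAD_CONST → push 10. Stack: [6, 10]
BINARY_OP - → 6 - 10 = -4. Stack: [-4]
LOAD_FAST c → push 26. Stack: [-4, 26]
LOAD_CONST → push 6. Stack: [-4, 26, 6]
BINARY_OP + → 26 + 6 = 32. Stack: [-4, 32]
BINARY_OP * → -4 * 32 = -128. Stack: [-128]
STORE_FAST t → t=-128. Stack: []
LOAD_FAST_LOAD_FAST b,c → push 29,26. Stack: [29, 26]
BINARY_OP % → 29 % 26 = 3. Stack: [3]
LOAD_CONST → push 7. Stack: [3, 7]
LOAD_FAST t → push -128. Stack: [3, 7, -128]
BINARY_OP + → 7 + -128 = -121. Stack: [3, -121]
BINARY_OP + → 3 + -121 = -118. Stack: [-118]
STORE_FAST s → s=-118. Stack: []
LOAD_FAST_LOAD_FAST b,b → push 29,29. Stack: [29, 29]
BINARY_OP | → 29 | 29 = 29. Stack: [29]
STORE_FAST t → t=29. Stack: []
LOAD_CONST → push 10. Stack: [10]
LOAD_FAST a → push 11. Stack: [10, 11]
BINARY_OP - → 10 - 11 = -1. Stack: [-1]
LOAD_CONST → push 10. Stack: [-1, 10]
BINARY_OP - → -1 - 10 = -11. Stack: [-11]
STORE_FAST k → k=-11. Stack: []
LOAD_FAST k → push -11. Stack: [-11]
RETURN_VALUE → return -11.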